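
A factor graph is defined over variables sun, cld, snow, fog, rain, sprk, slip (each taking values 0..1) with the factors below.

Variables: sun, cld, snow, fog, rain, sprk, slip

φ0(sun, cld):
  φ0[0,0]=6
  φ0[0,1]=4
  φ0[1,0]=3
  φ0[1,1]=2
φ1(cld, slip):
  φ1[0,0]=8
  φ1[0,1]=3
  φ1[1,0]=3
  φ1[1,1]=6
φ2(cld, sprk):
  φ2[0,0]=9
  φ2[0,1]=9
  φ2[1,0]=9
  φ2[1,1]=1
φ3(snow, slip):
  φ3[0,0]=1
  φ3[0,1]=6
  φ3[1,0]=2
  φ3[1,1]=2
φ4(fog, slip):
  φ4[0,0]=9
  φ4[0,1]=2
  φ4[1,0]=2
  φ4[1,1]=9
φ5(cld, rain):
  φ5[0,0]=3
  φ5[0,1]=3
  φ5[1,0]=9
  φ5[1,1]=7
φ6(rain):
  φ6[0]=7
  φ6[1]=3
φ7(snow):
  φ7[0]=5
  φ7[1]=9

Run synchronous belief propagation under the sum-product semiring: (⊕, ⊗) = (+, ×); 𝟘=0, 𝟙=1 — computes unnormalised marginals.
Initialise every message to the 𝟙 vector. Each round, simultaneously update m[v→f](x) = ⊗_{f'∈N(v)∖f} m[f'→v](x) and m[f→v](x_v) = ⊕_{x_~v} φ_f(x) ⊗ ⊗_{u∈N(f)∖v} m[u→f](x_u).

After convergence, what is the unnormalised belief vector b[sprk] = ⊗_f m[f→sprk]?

init: all messages = 𝟙 over 2 values
r1 m[φ0→sun] = [10, 5]
r1 m[φ0→cld] = [9, 6]
r1 m[φ1→cld] = [11, 9]
r1 m[φ1→slip] = [11, 9]
r1 m[φ2→cld] = [18, 10]
r1 m[φ2→sprk] = [18, 10]
r1 m[φ3→snow] = [7, 4]
r1 m[φ3→slip] = [3, 8]
r1 m[φ4→fog] = [11, 11]
r1 m[φ4→slip] = [11, 11]
r1 m[φ5→cld] = [6, 16]
r1 m[φ5→rain] = [12, 10]
r1 m[φ6→rain] = [7, 3]
r1 m[φ7→snow] = [5, 9]
r1 m[sun→φ0] = [1, 1]
r1 m[cld→φ0] = [1, 1]
r1 m[cld→φ1] = [1, 1]
r1 m[cld→φ2] = [1, 1]
r1 m[cld→φ5] = [1, 1]
r1 m[snow→φ3] = [1, 1]
r1 m[snow→φ7] = [1, 1]
r1 m[fog→φ4] = [1, 1]
r1 m[rain→φ5] = [1, 1]
r1 m[rain→φ6] = [1, 1]
r1 m[sprk→φ2] = [1, 1]
r1 m[slip→φ1] = [1, 1]
r1 m[slip→φ3] = [1, 1]
r1 m[slip→φ4] = [1, 1]
r2 m[φ0→sun] = [10, 5]
r2 m[φ0→cld] = [9, 6]
r2 m[φ1→cld] = [11, 9]
r2 m[φ1→slip] = [11, 9]
r2 m[φ2→cld] = [18, 10]
r2 m[φ2→sprk] = [18, 10]
r2 m[φ3→snow] = [7, 4]
r2 m[φ3→slip] = [3, 8]
r2 m[φ4→fog] = [11, 11]
r2 m[φ4→slip] = [11, 11]
r2 m[φ5→cld] = [6, 16]
r2 m[φ5→rain] = [12, 10]
r2 m[φ6→rain] = [7, 3]
r2 m[φ7→snow] = [5, 9]
r2 m[sun→φ0] = [1, 1]
r2 m[cld→φ0] = [1188, 1440]
r2 m[cld→φ1] = [972, 960]
r2 m[cld→φ2] = [594, 864]
r2 m[cld→φ5] = [1782, 540]
r2 m[snow→φ3] = [5, 9]
r2 m[snow→φ7] = [7, 4]
r2 m[fog→φ4] = [1, 1]
r2 m[rain→φ5] = [7, 3]
r2 m[rain→φ6] = [12, 10]
r2 m[sprk→φ2] = [1, 1]
r2 m[slip→φ1] = [33, 88]
r2 m[slip→φ3] = [121, 99]
r2 m[slip→φ4] = [33, 72]
r3 m[φ0→sun] = [12888, 6444]
r3 m[φ0→cld] = [9, 6]
r3 m[φ1→cld] = [528, 627]
r3 m[φ1→slip] = [10656, 8676]
r3 m[φ2→cld] = [18, 10]
r3 m[φ2→sprk] = [13122, 6210]
r3 m[φ3→snow] = [715, 440]
r3 m[φ3→slip] = [23, 48]
r3 m[φ4→fog] = [441, 714]
r3 m[φ4→slip] = [11, 11]
r3 m[φ5→cld] = [30, 84]
r3 m[φ5→rain] = [10206, 9126]
r3 m[φ6→rain] = [7, 3]
r3 m[φ7→snow] = [5, 9]
r3 m[sun→φ0] = [1, 1]
r3 m[cld→φ0] = [1188, 1440]
r3 m[cld→φ1] = [972, 960]
r3 m[cld→φ2] = [594, 864]
r3 m[cld→φ5] = [1782, 540]
r3 m[snow→φ3] = [5, 9]
r3 m[snow→φ7] = [7, 4]
r3 m[fog→φ4] = [1, 1]
r3 m[rain→φ5] = [7, 3]
r3 m[rain→φ6] = [12, 10]
r3 m[sprk→φ2] = [1, 1]
r3 m[slip→φ1] = [33, 88]
r3 m[slip→φ3] = [121, 99]
r3 m[slip→φ4] = [33, 72]
r4 m[φ0→sun] = [12888, 6444]
r4 m[φ0→cld] = [9, 6]
r4 m[φ1→cld] = [528, 627]
r4 m[φ1→slip] = [10656, 8676]
r4 m[φ2→cld] = [18, 10]
r4 m[φ2→sprk] = [13122, 6210]
r4 m[φ3→snow] = [715, 440]
r4 m[φ3→slip] = [23, 48]
r4 m[φ4→fog] = [441, 714]
r4 m[φ4→slip] = [11, 11]
r4 m[φ5→cld] = [30, 84]
r4 m[φ5→rain] = [10206, 9126]
r4 m[φ6→rain] = [7, 3]
r4 m[φ7→snow] = [5, 9]
r4 m[sun→φ0] = [1, 1]
r4 m[cld→φ0] = [285120, 526680]
r4 m[cld→φ1] = [4860, 5040]
r4 m[cld→φ2] = [142560, 316008]
r4 m[cld→φ5] = [85536, 37620]
r4 m[snow→φ3] = [5, 9]
r4 m[snow→φ7] = [715, 440]
r4 m[fog→φ4] = [1, 1]
r4 m[rain→φ5] = [7, 3]
r4 m[rain→φ6] = [10206, 9126]
r4 m[sprk→φ2] = [1, 1]
r4 m[slip→φ1] = [253, 528]
r4 m[slip→φ3] = [117216, 95436]
r4 m[slip→φ4] = [245088, 416448]
r5 m[φ0→sun] = [3817440, 1908720]
r5 m[φ0→cld] = [9, 6]
r5 m[φ1→cld] = [3608, 3927]
r5 m[φ1→slip] = [54000, 44820]
r5 m[φ2→cld] = [18, 10]
r5 m[φ2→sprk] = [4127112, 1599048]
r5 m[φ3→snow] = [689832, 425304]
r5 m[φ3→slip] = [23, 48]
r5 m[φ4→fog] = [3038688, 4238208]
r5 m[φ4→slip] = [11, 11]
r5 m[φ5→cld] = [30, 84]
r5 m[φ5→rain] = [595188, 519948]
r5 m[φ6→rain] = [7, 3]
r5 m[φ7→snow] = [5, 9]
r5 m[sun→φ0] = [1, 1]
r5 m[cld→φ0] = [285120, 526680]
r5 m[cld→φ1] = [4860, 5040]
r5 m[cld→φ2] = [142560, 316008]
r5 m[cld→φ5] = [85536, 37620]
r5 m[snow→φ3] = [5, 9]
r5 m[snow→φ7] = [715, 440]
r5 m[fog→φ4] = [1, 1]
r5 m[rain→φ5] = [7, 3]
r5 m[rain→φ6] = [10206, 9126]
r5 m[sprk→φ2] = [1, 1]
r5 m[slip→φ1] = [253, 528]
r5 m[slip→φ3] = [117216, 95436]
r5 m[slip→φ4] = [245088, 416448]
r6 m[φ0→sun] = [3817440, 1908720]
r6 m[φ0→cld] = [9, 6]
r6 m[φ1→cld] = [3608, 3927]
r6 m[φ1→slip] = [54000, 44820]
r6 m[φ2→cld] = [18, 10]
r6 m[φ2→sprk] = [4127112, 1599048]
r6 m[φ3→snow] = [689832, 425304]
r6 m[φ3→slip] = [23, 48]
r6 m[φ4→fog] = [3038688, 4238208]
r6 m[φ4→slip] = [11, 11]
r6 m[φ5→cld] = [30, 84]
r6 m[φ5→rain] = [595188, 519948]
r6 m[φ6→rain] = [7, 3]
r6 m[φ7→snow] = [5, 9]
r6 m[sun→φ0] = [1, 1]
r6 m[cld→φ0] = [1948320, 3298680]
r6 m[cld→φ1] = [4860, 5040]
r6 m[cld→φ2] = [974160, 1979208]
r6 m[cld→φ5] = [584496, 235620]
r6 m[snow→φ3] = [5, 9]
r6 m[snow→φ7] = [689832, 425304]
r6 m[fog→φ4] = [1, 1]
r6 m[rain→φ5] = [7, 3]
r6 m[rain→φ6] = [595188, 519948]
r6 m[sprk→φ2] = [1, 1]
r6 m[slip→φ1] = [253, 528]
r6 m[slip→φ3] = [594000, 493020]
r6 m[slip→φ4] = [1242000, 2151360]
r7 m[φ0→sun] = [24884640, 12442320]
r7 m[φ0→cld] = [9, 6]
r7 m[φ1→cld] = [3608, 3927]
r7 m[φ1→slip] = [54000, 44820]
r7 m[φ2→cld] = [18, 10]
r7 m[φ2→sprk] = [26580312, 10746648]
r7 m[φ3→snow] = [3552120, 2174040]
r7 m[φ3→slip] = [23, 48]
r7 m[φ4→fog] = [15480720, 21846240]
r7 m[φ4→slip] = [11, 11]
r7 m[φ5→cld] = [30, 84]
r7 m[φ5→rain] = [3874068, 3402828]
r7 m[φ6→rain] = [7, 3]
r7 m[φ7→snow] = [5, 9]
r7 m[sun→φ0] = [1, 1]
r7 m[cld→φ0] = [1948320, 3298680]
r7 m[cld→φ1] = [4860, 5040]
r7 m[cld→φ2] = [974160, 1979208]
r7 m[cld→φ5] = [584496, 235620]
r7 m[snow→φ3] = [5, 9]
r7 m[snow→φ7] = [689832, 425304]
r7 m[fog→φ4] = [1, 1]
r7 m[rain→φ5] = [7, 3]
r7 m[rain→φ6] = [595188, 519948]
r7 m[sprk→φ2] = [1, 1]
r7 m[slip→φ1] = [253, 528]
r7 m[slip→φ3] = [594000, 493020]
r7 m[slip→φ4] = [1242000, 2151360]
r8 m[φ0→sun] = [24884640, 12442320]
r8 m[φ0→cld] = [9, 6]
r8 m[φ1→cld] = [3608, 3927]
r8 m[φ1→slip] = [54000, 44820]
r8 m[φ2→cld] = [18, 10]
r8 m[φ2→sprk] = [26580312, 10746648]
r8 m[φ3→snow] = [3552120, 2174040]
r8 m[φ3→slip] = [23, 48]
r8 m[φ4→fog] = [15480720, 21846240]
r8 m[φ4→slip] = [11, 11]
r8 m[φ5→cld] = [30, 84]
r8 m[φ5→rain] = [3874068, 3402828]
r8 m[φ6→rain] = [7, 3]
r8 m[φ7→snow] = [5, 9]
r8 m[sun→φ0] = [1, 1]
r8 m[cld→φ0] = [1948320, 3298680]
r8 m[cld→φ1] = [4860, 5040]
r8 m[cld→φ2] = [974160, 1979208]
r8 m[cld→φ5] = [584496, 235620]
r8 m[snow→φ3] = [5, 9]
r8 m[snow→φ7] = [3552120, 2174040]
r8 m[fog→φ4] = [1, 1]
r8 m[rain→φ5] = [7, 3]
r8 m[rain→φ6] = [3874068, 3402828]
r8 m[sprk→φ2] = [1, 1]
r8 m[slip→φ1] = [253, 528]
r8 m[slip→φ3] = [594000, 493020]
r8 m[slip→φ4] = [1242000, 2151360]
r9 m[φ0→sun] = [24884640, 12442320]
r9 m[φ0→cld] = [9, 6]
r9 m[φ1→cld] = [3608, 3927]
r9 m[φ1→slip] = [54000, 44820]
r9 m[φ2→cld] = [18, 10]
r9 m[φ2→sprk] = [26580312, 10746648]
r9 m[φ3→snow] = [3552120, 2174040]
r9 m[φ3→slip] = [23, 48]
r9 m[φ4→fog] = [15480720, 21846240]
r9 m[φ4→slip] = [11, 11]
r9 m[φ5→cld] = [30, 84]
r9 m[φ5→rain] = [3874068, 3402828]
r9 m[φ6→rain] = [7, 3]
r9 m[φ7→snow] = [5, 9]
r9 m[sun→φ0] = [1, 1]
r9 m[cld→φ0] = [1948320, 3298680]
r9 m[cld→φ1] = [4860, 5040]
r9 m[cld→φ2] = [974160, 1979208]
r9 m[cld→φ5] = [584496, 235620]
r9 m[snow→φ3] = [5, 9]
r9 m[snow→φ7] = [3552120, 2174040]
r9 m[fog→φ4] = [1, 1]
r9 m[rain→φ5] = [7, 3]
r9 m[rain→φ6] = [3874068, 3402828]
r9 m[sprk→φ2] = [1, 1]
r9 m[slip→φ1] = [253, 528]
r9 m[slip→φ3] = [594000, 493020]
r9 m[slip→φ4] = [1242000, 2151360]
fixed point reached at round 9
b[sprk] = ⊗ incoming = [26580312, 10746648]

b[sprk] = [26580312, 10746648]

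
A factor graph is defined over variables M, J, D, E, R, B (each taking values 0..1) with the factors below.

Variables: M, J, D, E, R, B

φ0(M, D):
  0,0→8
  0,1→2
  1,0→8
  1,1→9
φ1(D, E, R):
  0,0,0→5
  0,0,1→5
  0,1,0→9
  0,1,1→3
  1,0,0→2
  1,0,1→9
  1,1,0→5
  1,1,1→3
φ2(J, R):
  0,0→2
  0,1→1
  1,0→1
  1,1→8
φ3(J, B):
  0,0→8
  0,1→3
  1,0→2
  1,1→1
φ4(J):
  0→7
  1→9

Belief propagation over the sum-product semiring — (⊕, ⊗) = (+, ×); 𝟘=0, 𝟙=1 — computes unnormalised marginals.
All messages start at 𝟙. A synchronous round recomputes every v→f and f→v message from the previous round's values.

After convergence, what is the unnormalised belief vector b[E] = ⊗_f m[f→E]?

b[E] = [70909, 59752]

init: all messages = 𝟙 over 2 values
r1 m[φ0→M] = [10, 17]
r1 m[φ0→D] = [16, 11]
r1 m[φ1→D] = [22, 19]
r1 m[φ1→E] = [21, 20]
r1 m[φ1→R] = [21, 20]
r1 m[φ2→J] = [3, 9]
r1 m[φ2→R] = [3, 9]
r1 m[φ3→J] = [11, 3]
r1 m[φ3→B] = [10, 4]
r1 m[φ4→J] = [7, 9]
r1 m[M→φ0] = [1, 1]
r1 m[J→φ2] = [1, 1]
r1 m[J→φ3] = [1, 1]
r1 m[J→φ4] = [1, 1]
r1 m[D→φ0] = [1, 1]
r1 m[D→φ1] = [1, 1]
r1 m[E→φ1] = [1, 1]
r1 m[R→φ1] = [1, 1]
r1 m[R→φ2] = [1, 1]
r1 m[B→φ3] = [1, 1]
r2 m[φ0→M] = [10, 17]
r2 m[φ0→D] = [16, 11]
r2 m[φ1→D] = [22, 19]
r2 m[φ1→E] = [21, 20]
r2 m[φ1→R] = [21, 20]
r2 m[φ2→J] = [3, 9]
r2 m[φ2→R] = [3, 9]
r2 m[φ3→J] = [11, 3]
r2 m[φ3→B] = [10, 4]
r2 m[φ4→J] = [7, 9]
r2 m[M→φ0] = [1, 1]
r2 m[J→φ2] = [77, 27]
r2 m[J→φ3] = [21, 81]
r2 m[J→φ4] = [33, 27]
r2 m[D→φ0] = [22, 19]
r2 m[D→φ1] = [16, 11]
r2 m[E→φ1] = [1, 1]
r2 m[R→φ1] = [3, 9]
r2 m[R→φ2] = [21, 20]
r2 m[B→φ3] = [1, 1]
r3 m[φ0→M] = [214, 347]
r3 m[φ0→D] = [16, 11]
r3 m[φ1→D] = [114, 129]
r3 m[φ1→E] = [1917, 1326]
r3 m[φ1→R] = [301, 260]
r3 m[φ2→J] = [62, 181]
r3 m[φ2→R] = [181, 293]
r3 m[φ3→J] = [11, 3]
r3 m[φ3→B] = [330, 144]
r3 m[φ4→J] = [7, 9]
r3 m[M→φ0] = [1, 1]
r3 m[J→φ2] = [77, 27]
r3 m[J→φ3] = [21, 81]
r3 m[J→φ4] = [33, 27]
r3 m[D→φ0] = [22, 19]
r3 m[D→φ1] = [16, 11]
r3 m[E→φ1] = [1, 1]
r3 m[R→φ1] = [3, 9]
r3 m[R→φ2] = [21, 20]
r3 m[B→φ3] = [1, 1]
r4 m[φ0→M] = [214, 347]
r4 m[φ0→D] = [16, 11]
r4 m[φ1→D] = [114, 129]
r4 m[φ1→E] = [1917, 1326]
r4 m[φ1→R] = [301, 260]
r4 m[φ2→J] = [62, 181]
r4 m[φ2→R] = [181, 293]
r4 m[φ3→J] = [11, 3]
r4 m[φ3→B] = [330, 144]
r4 m[φ4→J] = [7, 9]
r4 m[M→φ0] = [1, 1]
r4 m[J→φ2] = [77, 27]
r4 m[J→φ3] = [434, 1629]
r4 m[J→φ4] = [682, 543]
r4 m[D→φ0] = [114, 129]
r4 m[D→φ1] = [16, 11]
r4 m[E→φ1] = [1, 1]
r4 m[R→φ1] = [181, 293]
r4 m[R→φ2] = [301, 260]
r4 m[B→φ3] = [1, 1]
r5 m[φ0→M] = [1170, 2073]
r5 m[φ0→D] = [16, 11]
r5 m[φ1→D] = [4878, 4783]
r5 m[φ1→E] = [70909, 59752]
r5 m[φ1→R] = [301, 260]
r5 m[φ2→J] = [862, 2381]
r5 m[φ2→R] = [181, 293]
r5 m[φ3→J] = [11, 3]
r5 m[φ3→B] = [6730, 2931]
r5 m[φ4→J] = [7, 9]
r5 m[M→φ0] = [1, 1]
r5 m[J→φ2] = [77, 27]
r5 m[J→φ3] = [434, 1629]
r5 m[J→φ4] = [682, 543]
r5 m[D→φ0] = [114, 129]
r5 m[D→φ1] = [16, 11]
r5 m[E→φ1] = [1, 1]
r5 m[R→φ1] = [181, 293]
r5 m[R→φ2] = [301, 260]
r5 m[B→φ3] = [1, 1]
r6 m[φ0→M] = [1170, 2073]
r6 m[φ0→D] = [16, 11]
r6 m[φ1→D] = [4878, 4783]
r6 m[φ1→E] = [70909, 59752]
r6 m[φ1→R] = [301, 260]
r6 m[φ2→J] = [862, 2381]
r6 m[φ2→R] = [181, 293]
r6 m[φ3→J] = [11, 3]
r6 m[φ3→B] = [6730, 2931]
r6 m[φ4→J] = [7, 9]
r6 m[M→φ0] = [1, 1]
r6 m[J→φ2] = [77, 27]
r6 m[J→φ3] = [6034, 21429]
r6 m[J→φ4] = [9482, 7143]
r6 m[D→φ0] = [4878, 4783]
r6 m[D→φ1] = [16, 11]
r6 m[E→φ1] = [1, 1]
r6 m[R→φ1] = [181, 293]
r6 m[R→φ2] = [301, 260]
r6 m[B→φ3] = [1, 1]
r7 m[φ0→M] = [48590, 82071]
r7 m[φ0→D] = [16, 11]
r7 m[φ1→D] = [4878, 4783]
r7 m[φ1→E] = [70909, 59752]
r7 m[φ1→R] = [301, 260]
r7 m[φ2→J] = [862, 2381]
r7 m[φ2→R] = [181, 293]
r7 m[φ3→J] = [11, 3]
r7 m[φ3→B] = [91130, 39531]
r7 m[φ4→J] = [7, 9]
r7 m[M→φ0] = [1, 1]
r7 m[J→φ2] = [77, 27]
r7 m[J→φ3] = [6034, 21429]
r7 m[J→φ4] = [9482, 7143]
r7 m[D→φ0] = [4878, 4783]
r7 m[D→φ1] = [16, 11]
r7 m[E→φ1] = [1, 1]
r7 m[R→φ1] = [181, 293]
r7 m[R→φ2] = [301, 260]
r7 m[B→φ3] = [1, 1]
r8 m[φ0→M] = [48590, 82071]
r8 m[φ0→D] = [16, 11]
r8 m[φ1→D] = [4878, 4783]
r8 m[φ1→E] = [70909, 59752]
r8 m[φ1→R] = [301, 260]
r8 m[φ2→J] = [862, 2381]
r8 m[φ2→R] = [181, 293]
r8 m[φ3→J] = [11, 3]
r8 m[φ3→B] = [91130, 39531]
r8 m[φ4→J] = [7, 9]
r8 m[M→φ0] = [1, 1]
r8 m[J→φ2] = [77, 27]
r8 m[J→φ3] = [6034, 21429]
r8 m[J→φ4] = [9482, 7143]
r8 m[D→φ0] = [4878, 4783]
r8 m[D→φ1] = [16, 11]
r8 m[E→φ1] = [1, 1]
r8 m[R→φ1] = [181, 293]
r8 m[R→φ2] = [301, 260]
r8 m[B→φ3] = [1, 1]
fixed point reached at round 8
b[E] = ⊗ incoming = [70909, 59752]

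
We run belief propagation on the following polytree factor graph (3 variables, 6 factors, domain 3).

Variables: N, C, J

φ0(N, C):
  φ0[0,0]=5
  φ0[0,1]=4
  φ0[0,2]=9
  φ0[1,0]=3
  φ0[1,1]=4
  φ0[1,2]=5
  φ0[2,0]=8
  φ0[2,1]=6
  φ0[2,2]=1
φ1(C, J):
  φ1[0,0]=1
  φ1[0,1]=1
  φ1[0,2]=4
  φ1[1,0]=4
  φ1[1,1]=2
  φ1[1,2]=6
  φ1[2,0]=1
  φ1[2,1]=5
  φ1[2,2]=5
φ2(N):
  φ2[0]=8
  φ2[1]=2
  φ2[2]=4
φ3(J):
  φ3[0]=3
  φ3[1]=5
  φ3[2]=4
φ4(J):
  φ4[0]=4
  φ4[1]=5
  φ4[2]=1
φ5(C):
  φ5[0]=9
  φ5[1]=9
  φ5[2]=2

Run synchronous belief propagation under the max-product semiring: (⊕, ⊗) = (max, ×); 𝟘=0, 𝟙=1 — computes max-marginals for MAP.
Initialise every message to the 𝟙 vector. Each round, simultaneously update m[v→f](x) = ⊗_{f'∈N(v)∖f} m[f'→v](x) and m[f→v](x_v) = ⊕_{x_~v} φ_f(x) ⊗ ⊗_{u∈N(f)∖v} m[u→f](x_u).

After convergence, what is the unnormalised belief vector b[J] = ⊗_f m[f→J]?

b[J] = [13824, 18000, 6912]

init: all messages = 𝟙 over 3 values
r1 m[φ0→N] = [9, 5, 8]
r1 m[φ0→C] = [8, 6, 9]
r1 m[φ1→C] = [4, 6, 5]
r1 m[φ1→J] = [4, 5, 6]
r1 m[φ2→N] = [8, 2, 4]
r1 m[φ3→J] = [3, 5, 4]
r1 m[φ4→J] = [4, 5, 1]
r1 m[φ5→C] = [9, 9, 2]
r1 m[N→φ0] = [1, 1, 1]
r1 m[N→φ2] = [1, 1, 1]
r1 m[C→φ0] = [1, 1, 1]
r1 m[C→φ1] = [1, 1, 1]
r1 m[C→φ5] = [1, 1, 1]
r1 m[J→φ1] = [1, 1, 1]
r1 m[J→φ3] = [1, 1, 1]
r1 m[J→φ4] = [1, 1, 1]
r2 m[φ0→N] = [9, 5, 8]
r2 m[φ0→C] = [8, 6, 9]
r2 m[φ1→C] = [4, 6, 5]
r2 m[φ1→J] = [4, 5, 6]
r2 m[φ2→N] = [8, 2, 4]
r2 m[φ3→J] = [3, 5, 4]
r2 m[φ4→J] = [4, 5, 1]
r2 m[φ5→C] = [9, 9, 2]
r2 m[N→φ0] = [8, 2, 4]
r2 m[N→φ2] = [9, 5, 8]
r2 m[C→φ0] = [36, 54, 10]
r2 m[C→φ1] = [72, 54, 18]
r2 m[C→φ5] = [32, 36, 45]
r2 m[J→φ1] = [12, 25, 4]
r2 m[J→φ3] = [16, 25, 6]
r2 m[J→φ4] = [12, 25, 24]
r3 m[φ0→N] = [216, 216, 324]
r3 m[φ0→C] = [40, 32, 72]
r3 m[φ1→C] = [25, 50, 125]
r3 m[φ1→J] = [216, 108, 324]
r3 m[φ2→N] = [8, 2, 4]
r3 m[φ3→J] = [3, 5, 4]
r3 m[φ4→J] = [4, 5, 1]
r3 m[φ5→C] = [9, 9, 2]
r3 m[N→φ0] = [8, 2, 4]
r3 m[N→φ2] = [9, 5, 8]
r3 m[C→φ0] = [36, 54, 10]
r3 m[C→φ1] = [72, 54, 18]
r3 m[C→φ5] = [32, 36, 45]
r3 m[J→φ1] = [12, 25, 4]
r3 m[J→φ3] = [16, 25, 6]
r3 m[J→φ4] = [12, 25, 24]
r4 m[φ0→N] = [216, 216, 324]
r4 m[φ0→C] = [40, 32, 72]
r4 m[φ1→C] = [25, 50, 125]
r4 m[φ1→J] = [216, 108, 324]
r4 m[φ2→N] = [8, 2, 4]
r4 m[φ3→J] = [3, 5, 4]
r4 m[φ4→J] = [4, 5, 1]
r4 m[φ5→C] = [9, 9, 2]
r4 m[N→φ0] = [8, 2, 4]
r4 m[N→φ2] = [216, 216, 324]
r4 m[C→φ0] = [225, 450, 250]
r4 m[C→φ1] = [360, 288, 144]
r4 m[C→φ5] = [1000, 1600, 9000]
r4 m[J→φ1] = [12, 25, 4]
r4 m[J→φ3] = [864, 540, 324]
r4 m[J→φ4] = [648, 540, 1296]
r5 m[φ0→N] = [2250, 1800, 2700]
r5 m[φ0→C] = [40, 32, 72]
r5 m[φ1→C] = [25, 50, 125]
r5 m[φ1→J] = [1152, 720, 1728]
r5 m[φ2→N] = [8, 2, 4]
r5 m[φ3→J] = [3, 5, 4]
r5 m[φ4→J] = [4, 5, 1]
r5 m[φ5→C] = [9, 9, 2]
r5 m[N→φ0] = [8, 2, 4]
r5 m[N→φ2] = [216, 216, 324]
r5 m[C→φ0] = [225, 450, 250]
r5 m[C→φ1] = [360, 288, 144]
r5 m[C→φ5] = [1000, 1600, 9000]
r5 m[J→φ1] = [12, 25, 4]
r5 m[J→φ3] = [864, 540, 324]
r5 m[J→φ4] = [648, 540, 1296]
r6 m[φ0→N] = [2250, 1800, 2700]
r6 m[φ0→C] = [40, 32, 72]
r6 m[φ1→C] = [25, 50, 125]
r6 m[φ1→J] = [1152, 720, 1728]
r6 m[φ2→N] = [8, 2, 4]
r6 m[φ3→J] = [3, 5, 4]
r6 m[φ4→J] = [4, 5, 1]
r6 m[φ5→C] = [9, 9, 2]
r6 m[N→φ0] = [8, 2, 4]
r6 m[N→φ2] = [2250, 1800, 2700]
r6 m[C→φ0] = [225, 450, 250]
r6 m[C→φ1] = [360, 288, 144]
r6 m[C→φ5] = [1000, 1600, 9000]
r6 m[J→φ1] = [12, 25, 4]
r6 m[J→φ3] = [4608, 3600, 1728]
r6 m[J→φ4] = [3456, 3600, 6912]
r7 m[φ0→N] = [2250, 1800, 2700]
r7 m[φ0→C] = [40, 32, 72]
r7 m[φ1→C] = [25, 50, 125]
r7 m[φ1→J] = [1152, 720, 1728]
r7 m[φ2→N] = [8, 2, 4]
r7 m[φ3→J] = [3, 5, 4]
r7 m[φ4→J] = [4, 5, 1]
r7 m[φ5→C] = [9, 9, 2]
r7 m[N→φ0] = [8, 2, 4]
r7 m[N→φ2] = [2250, 1800, 2700]
r7 m[C→φ0] = [225, 450, 250]
r7 m[C→φ1] = [360, 288, 144]
r7 m[C→φ5] = [1000, 1600, 9000]
r7 m[J→φ1] = [12, 25, 4]
r7 m[J→φ3] = [4608, 3600, 1728]
r7 m[J→φ4] = [3456, 3600, 6912]
fixed point reached at round 7
b[J] = ⊗ incoming = [13824, 18000, 6912]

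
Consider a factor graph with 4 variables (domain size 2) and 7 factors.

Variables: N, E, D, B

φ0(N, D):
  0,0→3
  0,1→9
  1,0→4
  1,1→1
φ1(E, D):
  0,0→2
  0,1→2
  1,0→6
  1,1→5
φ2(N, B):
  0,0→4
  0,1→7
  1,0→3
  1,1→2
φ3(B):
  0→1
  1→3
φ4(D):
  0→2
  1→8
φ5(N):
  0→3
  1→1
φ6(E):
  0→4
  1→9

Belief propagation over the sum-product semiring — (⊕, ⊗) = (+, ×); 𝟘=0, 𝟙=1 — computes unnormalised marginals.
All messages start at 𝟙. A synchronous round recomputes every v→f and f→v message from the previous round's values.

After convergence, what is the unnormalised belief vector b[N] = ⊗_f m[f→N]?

b[N] = [314100, 8280]

init: all messages = 𝟙 over 2 values
r1 m[φ0→N] = [12, 5]
r1 m[φ0→D] = [7, 10]
r1 m[φ1→E] = [4, 11]
r1 m[φ1→D] = [8, 7]
r1 m[φ2→N] = [11, 5]
r1 m[φ2→B] = [7, 9]
r1 m[φ3→B] = [1, 3]
r1 m[φ4→D] = [2, 8]
r1 m[φ5→N] = [3, 1]
r1 m[φ6→E] = [4, 9]
r1 m[N→φ0] = [1, 1]
r1 m[N→φ2] = [1, 1]
r1 m[N→φ5] = [1, 1]
r1 m[E→φ1] = [1, 1]
r1 m[E→φ6] = [1, 1]
r1 m[D→φ0] = [1, 1]
r1 m[D→φ1] = [1, 1]
r1 m[D→φ4] = [1, 1]
r1 m[B→φ2] = [1, 1]
r1 m[B→φ3] = [1, 1]
r2 m[φ0→N] = [12, 5]
r2 m[φ0→D] = [7, 10]
r2 m[φ1→E] = [4, 11]
r2 m[φ1→D] = [8, 7]
r2 m[φ2→N] = [11, 5]
r2 m[φ2→B] = [7, 9]
r2 m[φ3→B] = [1, 3]
r2 m[φ4→D] = [2, 8]
r2 m[φ5→N] = [3, 1]
r2 m[φ6→E] = [4, 9]
r2 m[N→φ0] = [33, 5]
r2 m[N→φ2] = [36, 5]
r2 m[N→φ5] = [132, 25]
r2 m[E→φ1] = [4, 9]
r2 m[E→φ6] = [4, 11]
r2 m[D→φ0] = [16, 56]
r2 m[D→φ1] = [14, 80]
r2 m[D→φ4] = [56, 70]
r2 m[B→φ2] = [1, 3]
r2 m[B→φ3] = [7, 9]
r3 m[φ0→N] = [552, 120]
r3 m[φ0→D] = [119, 302]
r3 m[φ1→E] = [188, 484]
r3 m[φ1→D] = [62, 53]
r3 m[φ2→N] = [25, 9]
r3 m[φ2→B] = [159, 262]
r3 m[φ3→B] = [1, 3]
r3 m[φ4→D] = [2, 8]
r3 m[φ5→N] = [3, 1]
r3 m[φ6→E] = [4, 9]
r3 m[N→φ0] = [33, 5]
r3 m[N→φ2] = [36, 5]
r3 m[N→φ5] = [132, 25]
r3 m[E→φ1] = [4, 9]
r3 m[E→φ6] = [4, 11]
r3 m[D→φ0] = [16, 56]
r3 m[D→φ1] = [14, 80]
r3 m[D→φ4] = [56, 70]
r3 m[B→φ2] = [1, 3]
r3 m[B→φ3] = [7, 9]
r4 m[φ0→N] = [552, 120]
r4 m[φ0→D] = [119, 302]
r4 m[φ1→E] = [188, 484]
r4 m[φ1→D] = [62, 53]
r4 m[φ2→N] = [25, 9]
r4 m[φ2→B] = [159, 262]
r4 m[φ3→B] = [1, 3]
r4 m[φ4→D] = [2, 8]
r4 m[φ5→N] = [3, 1]
r4 m[φ6→E] = [4, 9]
r4 m[N→φ0] = [75, 9]
r4 m[N→φ2] = [1656, 120]
r4 m[N→φ5] = [13800, 1080]
r4 m[E→φ1] = [4, 9]
r4 m[E→φ6] = [188, 484]
r4 m[D→φ0] = [124, 424]
r4 m[D→φ1] = [238, 2416]
r4 m[D→φ4] = [7378, 16006]
r4 m[B→φ2] = [1, 3]
r4 m[B→φ3] = [159, 262]
r5 m[φ0→N] = [4188, 920]
r5 m[φ0→D] = [261, 684]
r5 m[φ1→E] = [5308, 13508]
r5 m[φ1→D] = [62, 53]
r5 m[φ2→N] = [25, 9]
r5 m[φ2→B] = [6984, 11832]
r5 m[φ3→B] = [1, 3]
r5 m[φ4→D] = [2, 8]
r5 m[φ5→N] = [3, 1]
r5 m[φ6→E] = [4, 9]
r5 m[N→φ0] = [75, 9]
r5 m[N→φ2] = [1656, 120]
r5 m[N→φ5] = [13800, 1080]
r5 m[E→φ1] = [4, 9]
r5 m[E→φ6] = [188, 484]
r5 m[D→φ0] = [124, 424]
r5 m[D→φ1] = [238, 2416]
r5 m[D→φ4] = [7378, 16006]
r5 m[B→φ2] = [1, 3]
r5 m[B→φ3] = [159, 262]
r6 m[φ0→N] = [4188, 920]
r6 m[φ0→D] = [261, 684]
r6 m[φ1→E] = [5308, 13508]
r6 m[φ1→D] = [62, 53]
r6 m[φ2→N] = [25, 9]
r6 m[φ2→B] = [6984, 11832]
r6 m[φ3→B] = [1, 3]
r6 m[φ4→D] = [2, 8]
r6 m[φ5→N] = [3, 1]
r6 m[φ6→E] = [4, 9]
r6 m[N→φ0] = [75, 9]
r6 m[N→φ2] = [12564, 920]
r6 m[N→φ5] = [104700, 8280]
r6 m[E→φ1] = [4, 9]
r6 m[E→φ6] = [5308, 13508]
r6 m[D→φ0] = [124, 424]
r6 m[D→φ1] = [522, 5472]
r6 m[D→φ4] = [16182, 36252]
r6 m[B→φ2] = [1, 3]
r6 m[B→φ3] = [6984, 11832]
r7 m[φ0→N] = [4188, 920]
r7 m[φ0→D] = [261, 684]
r7 m[φ1→E] = [11988, 30492]
r7 m[φ1→D] = [62, 53]
r7 m[φ2→N] = [25, 9]
r7 m[φ2→B] = [53016, 89788]
r7 m[φ3→B] = [1, 3]
r7 m[φ4→D] = [2, 8]
r7 m[φ5→N] = [3, 1]
r7 m[φ6→E] = [4, 9]
r7 m[N→φ0] = [75, 9]
r7 m[N→φ2] = [12564, 920]
r7 m[N→φ5] = [104700, 8280]
r7 m[E→φ1] = [4, 9]
r7 m[E→φ6] = [5308, 13508]
r7 m[D→φ0] = [124, 424]
r7 m[D→φ1] = [522, 5472]
r7 m[D→φ4] = [16182, 36252]
r7 m[B→φ2] = [1, 3]
r7 m[B→φ3] = [6984, 11832]
r8 m[φ0→N] = [4188, 920]
r8 m[φ0→D] = [261, 684]
r8 m[φ1→E] = [11988, 30492]
r8 m[φ1→D] = [62, 53]
r8 m[φ2→N] = [25, 9]
r8 m[φ2→B] = [53016, 89788]
r8 m[φ3→B] = [1, 3]
r8 m[φ4→D] = [2, 8]
r8 m[φ5→N] = [3, 1]
r8 m[φ6→E] = [4, 9]
r8 m[N→φ0] = [75, 9]
r8 m[N→φ2] = [12564, 920]
r8 m[N→φ5] = [104700, 8280]
r8 m[E→φ1] = [4, 9]
r8 m[E→φ6] = [11988, 30492]
r8 m[D→φ0] = [124, 424]
r8 m[D→φ1] = [522, 5472]
r8 m[D→φ4] = [16182, 36252]
r8 m[B→φ2] = [1, 3]
r8 m[B→φ3] = [53016, 89788]
r9 m[φ0→N] = [4188, 920]
r9 m[φ0→D] = [261, 684]
r9 m[φ1→E] = [11988, 30492]
r9 m[φ1→D] = [62, 53]
r9 m[φ2→N] = [25, 9]
r9 m[φ2→B] = [53016, 89788]
r9 m[φ3→B] = [1, 3]
r9 m[φ4→D] = [2, 8]
r9 m[φ5→N] = [3, 1]
r9 m[φ6→E] = [4, 9]
r9 m[N→φ0] = [75, 9]
r9 m[N→φ2] = [12564, 920]
r9 m[N→φ5] = [104700, 8280]
r9 m[E→φ1] = [4, 9]
r9 m[E→φ6] = [11988, 30492]
r9 m[D→φ0] = [124, 424]
r9 m[D→φ1] = [522, 5472]
r9 m[D→φ4] = [16182, 36252]
r9 m[B→φ2] = [1, 3]
r9 m[B→φ3] = [53016, 89788]
fixed point reached at round 9
b[N] = ⊗ incoming = [314100, 8280]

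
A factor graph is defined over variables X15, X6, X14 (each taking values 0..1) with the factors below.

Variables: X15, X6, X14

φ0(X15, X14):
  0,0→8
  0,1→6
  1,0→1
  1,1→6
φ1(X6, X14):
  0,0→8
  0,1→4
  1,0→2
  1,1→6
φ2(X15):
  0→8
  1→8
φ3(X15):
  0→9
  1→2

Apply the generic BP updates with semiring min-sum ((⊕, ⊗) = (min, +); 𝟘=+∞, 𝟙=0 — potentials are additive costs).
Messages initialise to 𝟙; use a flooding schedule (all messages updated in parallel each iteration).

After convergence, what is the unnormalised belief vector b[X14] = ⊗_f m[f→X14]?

init: all messages = 𝟙 over 2 values
r1 m[φ0→X15] = [6, 1]
r1 m[φ0→X14] = [1, 6]
r1 m[φ1→X6] = [4, 2]
r1 m[φ1→X14] = [2, 4]
r1 m[φ2→X15] = [8, 8]
r1 m[φ3→X15] = [9, 2]
r1 m[X15→φ0] = [0, 0]
r1 m[X15→φ2] = [0, 0]
r1 m[X15→φ3] = [0, 0]
r1 m[X6→φ1] = [0, 0]
r1 m[X14→φ0] = [0, 0]
r1 m[X14→φ1] = [0, 0]
r2 m[φ0→X15] = [6, 1]
r2 m[φ0→X14] = [1, 6]
r2 m[φ1→X6] = [4, 2]
r2 m[φ1→X14] = [2, 4]
r2 m[φ2→X15] = [8, 8]
r2 m[φ3→X15] = [9, 2]
r2 m[X15→φ0] = [17, 10]
r2 m[X15→φ2] = [15, 3]
r2 m[X15→φ3] = [14, 9]
r2 m[X6→φ1] = [0, 0]
r2 m[X14→φ0] = [2, 4]
r2 m[X14→φ1] = [1, 6]
r3 m[φ0→X15] = [10, 3]
r3 m[φ0→X14] = [11, 16]
r3 m[φ1→X6] = [9, 3]
r3 m[φ1→X14] = [2, 4]
r3 m[φ2→X15] = [8, 8]
r3 m[φ3→X15] = [9, 2]
r3 m[X15→φ0] = [17, 10]
r3 m[X15→φ2] = [15, 3]
r3 m[X15→φ3] = [14, 9]
r3 m[X6→φ1] = [0, 0]
r3 m[X14→φ0] = [2, 4]
r3 m[X14→φ1] = [1, 6]
r4 m[φ0→X15] = [10, 3]
r4 m[φ0→X14] = [11, 16]
r4 m[φ1→X6] = [9, 3]
r4 m[φ1→X14] = [2, 4]
r4 m[φ2→X15] = [8, 8]
r4 m[φ3→X15] = [9, 2]
r4 m[X15→φ0] = [17, 10]
r4 m[X15→φ2] = [19, 5]
r4 m[X15→φ3] = [18, 11]
r4 m[X6→φ1] = [0, 0]
r4 m[X14→φ0] = [2, 4]
r4 m[X14→φ1] = [11, 16]
r5 m[φ0→X15] = [10, 3]
r5 m[φ0→X14] = [11, 16]
r5 m[φ1→X6] = [19, 13]
r5 m[φ1→X14] = [2, 4]
r5 m[φ2→X15] = [8, 8]
r5 m[φ3→X15] = [9, 2]
r5 m[X15→φ0] = [17, 10]
r5 m[X15→φ2] = [19, 5]
r5 m[X15→φ3] = [18, 11]
r5 m[X6→φ1] = [0, 0]
r5 m[X14→φ0] = [2, 4]
r5 m[X14→φ1] = [11, 16]
r6 m[φ0→X15] = [10, 3]
r6 m[φ0→X14] = [11, 16]
r6 m[φ1→X6] = [19, 13]
r6 m[φ1→X14] = [2, 4]
r6 m[φ2→X15] = [8, 8]
r6 m[φ3→X15] = [9, 2]
r6 m[X15→φ0] = [17, 10]
r6 m[X15→φ2] = [19, 5]
r6 m[X15→φ3] = [18, 11]
r6 m[X6→φ1] = [0, 0]
r6 m[X14→φ0] = [2, 4]
r6 m[X14→φ1] = [11, 16]
fixed point reached at round 6
b[X14] = ⊗ incoming = [13, 20]

b[X14] = [13, 20]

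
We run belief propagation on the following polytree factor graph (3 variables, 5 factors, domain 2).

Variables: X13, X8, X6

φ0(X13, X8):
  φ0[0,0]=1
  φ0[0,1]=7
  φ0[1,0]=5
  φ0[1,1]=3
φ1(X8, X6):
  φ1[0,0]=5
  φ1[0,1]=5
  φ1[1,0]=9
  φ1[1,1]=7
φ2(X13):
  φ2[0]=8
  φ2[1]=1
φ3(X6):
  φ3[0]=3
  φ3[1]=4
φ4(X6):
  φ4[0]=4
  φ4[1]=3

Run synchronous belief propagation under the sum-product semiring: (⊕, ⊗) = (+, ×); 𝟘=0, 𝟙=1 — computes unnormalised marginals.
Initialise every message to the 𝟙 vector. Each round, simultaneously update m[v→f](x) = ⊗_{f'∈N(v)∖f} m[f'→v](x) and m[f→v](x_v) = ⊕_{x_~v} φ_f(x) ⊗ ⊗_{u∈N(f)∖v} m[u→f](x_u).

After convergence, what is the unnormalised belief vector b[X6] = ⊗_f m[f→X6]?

init: all messages = 𝟙 over 2 values
r1 m[φ0→X13] = [8, 8]
r1 m[φ0→X8] = [6, 10]
r1 m[φ1→X8] = [10, 16]
r1 m[φ1→X6] = [14, 12]
r1 m[φ2→X13] = [8, 1]
r1 m[φ3→X6] = [3, 4]
r1 m[φ4→X6] = [4, 3]
r1 m[X13→φ0] = [1, 1]
r1 m[X13→φ2] = [1, 1]
r1 m[X8→φ0] = [1, 1]
r1 m[X8→φ1] = [1, 1]
r1 m[X6→φ1] = [1, 1]
r1 m[X6→φ3] = [1, 1]
r1 m[X6→φ4] = [1, 1]
r2 m[φ0→X13] = [8, 8]
r2 m[φ0→X8] = [6, 10]
r2 m[φ1→X8] = [10, 16]
r2 m[φ1→X6] = [14, 12]
r2 m[φ2→X13] = [8, 1]
r2 m[φ3→X6] = [3, 4]
r2 m[φ4→X6] = [4, 3]
r2 m[X13→φ0] = [8, 1]
r2 m[X13→φ2] = [8, 8]
r2 m[X8→φ0] = [10, 16]
r2 m[X8→φ1] = [6, 10]
r2 m[X6→φ1] = [12, 12]
r2 m[X6→φ3] = [56, 36]
r2 m[X6→φ4] = [42, 48]
r3 m[φ0→X13] = [122, 98]
r3 m[φ0→X8] = [13, 59]
r3 m[φ1→X8] = [120, 192]
r3 m[φ1→X6] = [120, 100]
r3 m[φ2→X13] = [8, 1]
r3 m[φ3→X6] = [3, 4]
r3 m[φ4→X6] = [4, 3]
r3 m[X13→φ0] = [8, 1]
r3 m[X13→φ2] = [8, 8]
r3 m[X8→φ0] = [10, 16]
r3 m[X8→φ1] = [6, 10]
r3 m[X6→φ1] = [12, 12]
r3 m[X6→φ3] = [56, 36]
r3 m[X6→φ4] = [42, 48]
r4 m[φ0→X13] = [122, 98]
r4 m[φ0→X8] = [13, 59]
r4 m[φ1→X8] = [120, 192]
r4 m[φ1→X6] = [120, 100]
r4 m[φ2→X13] = [8, 1]
r4 m[φ3→X6] = [3, 4]
r4 m[φ4→X6] = [4, 3]
r4 m[X13→φ0] = [8, 1]
r4 m[X13→φ2] = [122, 98]
r4 m[X8→φ0] = [120, 192]
r4 m[X8→φ1] = [13, 59]
r4 m[X6→φ1] = [12, 12]
r4 m[X6→φ3] = [480, 300]
r4 m[X6→φ4] = [360, 400]
r5 m[φ0→X13] = [1464, 1176]
r5 m[φ0→X8] = [13, 59]
r5 m[φ1→X8] = [120, 192]
r5 m[φ1→X6] = [596, 478]
r5 m[φ2→X13] = [8, 1]
r5 m[φ3→X6] = [3, 4]
r5 m[φ4→X6] = [4, 3]
r5 m[X13→φ0] = [8, 1]
r5 m[X13→φ2] = [122, 98]
r5 m[X8→φ0] = [120, 192]
r5 m[X8→φ1] = [13, 59]
r5 m[X6→φ1] = [12, 12]
r5 m[X6→φ3] = [480, 300]
r5 m[X6→φ4] = [360, 400]
r6 m[φ0→X13] = [1464, 1176]
r6 m[φ0→X8] = [13, 59]
r6 m[φ1→X8] = [120, 192]
r6 m[φ1→X6] = [596, 478]
r6 m[φ2→X13] = [8, 1]
r6 m[φ3→X6] = [3, 4]
r6 m[φ4→X6] = [4, 3]
r6 m[X13→φ0] = [8, 1]
r6 m[X13→φ2] = [1464, 1176]
r6 m[X8→φ0] = [120, 192]
r6 m[X8→φ1] = [13, 59]
r6 m[X6→φ1] = [12, 12]
r6 m[X6→φ3] = [2384, 1434]
r6 m[X6→φ4] = [1788, 1912]
r7 m[φ0→X13] = [1464, 1176]
r7 m[φ0→X8] = [13, 59]
r7 m[φ1→X8] = [120, 192]
r7 m[φ1→X6] = [596, 478]
r7 m[φ2→X13] = [8, 1]
r7 m[φ3→X6] = [3, 4]
r7 m[φ4→X6] = [4, 3]
r7 m[X13→φ0] = [8, 1]
r7 m[X13→φ2] = [1464, 1176]
r7 m[X8→φ0] = [120, 192]
r7 m[X8→φ1] = [13, 59]
r7 m[X6→φ1] = [12, 12]
r7 m[X6→φ3] = [2384, 1434]
r7 m[X6→φ4] = [1788, 1912]
fixed point reached at round 7
b[X6] = ⊗ incoming = [7152, 5736]

b[X6] = [7152, 5736]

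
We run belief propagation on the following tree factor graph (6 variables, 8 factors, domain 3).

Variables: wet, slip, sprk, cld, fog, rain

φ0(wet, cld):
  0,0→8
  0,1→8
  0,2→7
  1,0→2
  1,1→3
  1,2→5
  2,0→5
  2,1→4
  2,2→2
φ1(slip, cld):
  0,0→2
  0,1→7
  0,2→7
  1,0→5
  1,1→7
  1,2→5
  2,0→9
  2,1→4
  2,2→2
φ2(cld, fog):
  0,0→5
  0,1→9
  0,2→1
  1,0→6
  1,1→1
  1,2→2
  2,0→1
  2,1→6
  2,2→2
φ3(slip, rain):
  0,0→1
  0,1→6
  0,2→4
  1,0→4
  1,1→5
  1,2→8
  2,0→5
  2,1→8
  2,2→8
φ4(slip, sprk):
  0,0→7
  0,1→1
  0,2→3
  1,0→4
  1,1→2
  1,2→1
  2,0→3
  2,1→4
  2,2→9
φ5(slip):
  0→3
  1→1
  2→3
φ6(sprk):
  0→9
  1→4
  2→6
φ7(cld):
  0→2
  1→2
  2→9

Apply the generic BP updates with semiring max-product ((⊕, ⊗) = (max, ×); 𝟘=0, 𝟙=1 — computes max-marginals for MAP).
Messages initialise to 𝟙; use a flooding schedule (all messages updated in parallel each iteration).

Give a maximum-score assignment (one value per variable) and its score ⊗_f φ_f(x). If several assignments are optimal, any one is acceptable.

init: all messages = 𝟙 over 3 values
r1 m[φ0→wet] = [8, 5, 5]
r1 m[φ0→cld] = [8, 8, 7]
r1 m[φ1→slip] = [7, 7, 9]
r1 m[φ1→cld] = [9, 7, 7]
r1 m[φ2→cld] = [9, 6, 6]
r1 m[φ2→fog] = [6, 9, 2]
r1 m[φ3→slip] = [6, 8, 8]
r1 m[φ3→rain] = [5, 8, 8]
r1 m[φ4→slip] = [7, 4, 9]
r1 m[φ4→sprk] = [7, 4, 9]
r1 m[φ5→slip] = [3, 1, 3]
r1 m[φ6→sprk] = [9, 4, 6]
r1 m[φ7→cld] = [2, 2, 9]
r1 m[wet→φ0] = [1, 1, 1]
r1 m[slip→φ1] = [1, 1, 1]
r1 m[slip→φ3] = [1, 1, 1]
r1 m[slip→φ4] = [1, 1, 1]
r1 m[slip→φ5] = [1, 1, 1]
r1 m[sprk→φ4] = [1, 1, 1]
r1 m[sprk→φ6] = [1, 1, 1]
r1 m[cld→φ0] = [1, 1, 1]
r1 m[cld→φ1] = [1, 1, 1]
r1 m[cld→φ2] = [1, 1, 1]
r1 m[cld→φ7] = [1, 1, 1]
r1 m[fog→φ2] = [1, 1, 1]
r1 m[rain→φ3] = [1, 1, 1]
r2 m[φ0→wet] = [8, 5, 5]
r2 m[φ0→cld] = [8, 8, 7]
r2 m[φ1→slip] = [7, 7, 9]
r2 m[φ1→cld] = [9, 7, 7]
r2 m[φ2→cld] = [9, 6, 6]
r2 m[φ2→fog] = [6, 9, 2]
r2 m[φ3→slip] = [6, 8, 8]
r2 m[φ3→rain] = [5, 8, 8]
r2 m[φ4→slip] = [7, 4, 9]
r2 m[φ4→sprk] = [7, 4, 9]
r2 m[φ5→slip] = [3, 1, 3]
r2 m[φ6→sprk] = [9, 4, 6]
r2 m[φ7→cld] = [2, 2, 9]
r2 m[wet→φ0] = [1, 1, 1]
r2 m[slip→φ1] = [126, 32, 216]
r2 m[slip→φ3] = [147, 28, 243]
r2 m[slip→φ4] = [126, 56, 216]
r2 m[slip→φ5] = [294, 224, 648]
r2 m[sprk→φ4] = [9, 4, 6]
r2 m[sprk→φ6] = [7, 4, 9]
r2 m[cld→φ0] = [162, 84, 378]
r2 m[cld→φ1] = [144, 96, 378]
r2 m[cld→φ2] = [144, 112, 441]
r2 m[cld→φ7] = [648, 336, 294]
r2 m[fog→φ2] = [1, 1, 1]
r2 m[rain→φ3] = [1, 1, 1]
r3 m[φ0→wet] = [2646, 1890, 810]
r3 m[φ0→cld] = [8, 8, 7]
r3 m[φ1→slip] = [2646, 1890, 1296]
r3 m[φ1→cld] = [1944, 882, 882]
r3 m[φ2→cld] = [9, 6, 6]
r3 m[φ2→fog] = [720, 2646, 882]
r3 m[φ3→slip] = [6, 8, 8]
r3 m[φ3→rain] = [1215, 1944, 1944]
r3 m[φ4→slip] = [63, 36, 54]
r3 m[φ4→sprk] = [882, 864, 1944]
r3 m[φ5→slip] = [3, 1, 3]
r3 m[φ6→sprk] = [9, 4, 6]
r3 m[φ7→cld] = [2, 2, 9]
r3 m[wet→φ0] = [1, 1, 1]
r3 m[slip→φ1] = [126, 32, 216]
r3 m[slip→φ3] = [147, 28, 243]
r3 m[slip→φ4] = [126, 56, 216]
r3 m[slip→φ5] = [294, 224, 648]
r3 m[sprk→φ4] = [9, 4, 6]
r3 m[sprk→φ6] = [7, 4, 9]
r3 m[cld→φ0] = [162, 84, 378]
r3 m[cld→φ1] = [144, 96, 378]
r3 m[cld→φ2] = [144, 112, 441]
r3 m[cld→φ7] = [648, 336, 294]
r3 m[fog→φ2] = [1, 1, 1]
r3 m[rain→φ3] = [1, 1, 1]
r4 m[φ0→wet] = [2646, 1890, 810]
r4 m[φ0→cld] = [8, 8, 7]
r4 m[φ1→slip] = [2646, 1890, 1296]
r4 m[φ1→cld] = [1944, 882, 882]
r4 m[φ2→cld] = [9, 6, 6]
r4 m[φ2→fog] = [720, 2646, 882]
r4 m[φ3→slip] = [6, 8, 8]
r4 m[φ3→rain] = [1215, 1944, 1944]
r4 m[φ4→slip] = [63, 36, 54]
r4 m[φ4→sprk] = [882, 864, 1944]
r4 m[φ5→slip] = [3, 1, 3]
r4 m[φ6→sprk] = [9, 4, 6]
r4 m[φ7→cld] = [2, 2, 9]
r4 m[wet→φ0] = [1, 1, 1]
r4 m[slip→φ1] = [1134, 288, 1296]
r4 m[slip→φ3] = [500094, 68040, 209952]
r4 m[slip→φ4] = [47628, 15120, 31104]
r4 m[slip→φ5] = [1000188, 544320, 559872]
r4 m[sprk→φ4] = [9, 4, 6]
r4 m[sprk→φ6] = [882, 864, 1944]
r4 m[cld→φ0] = [34992, 10584, 47628]
r4 m[cld→φ1] = [144, 96, 378]
r4 m[cld→φ2] = [31104, 14112, 55566]
r4 m[cld→φ7] = [139968, 42336, 37044]
r4 m[fog→φ2] = [1, 1, 1]
r4 m[rain→φ3] = [1, 1, 1]
r5 m[φ0→wet] = [333396, 238140, 174960]
r5 m[φ0→cld] = [8, 8, 7]
r5 m[φ1→slip] = [2646, 1890, 1296]
r5 m[φ1→cld] = [11664, 7938, 7938]
r5 m[φ2→cld] = [9, 6, 6]
r5 m[φ2→fog] = [155520, 333396, 111132]
r5 m[φ3→slip] = [6, 8, 8]
r5 m[φ3→rain] = [1049760, 3000564, 2000376]
r5 m[φ4→slip] = [63, 36, 54]
r5 m[φ4→sprk] = [333396, 124416, 279936]
r5 m[φ5→slip] = [3, 1, 3]
r5 m[φ6→sprk] = [9, 4, 6]
r5 m[φ7→cld] = [2, 2, 9]
r5 m[wet→φ0] = [1, 1, 1]
r5 m[slip→φ1] = [1134, 288, 1296]
r5 m[slip→φ3] = [500094, 68040, 209952]
r5 m[slip→φ4] = [47628, 15120, 31104]
r5 m[slip→φ5] = [1000188, 544320, 559872]
r5 m[sprk→φ4] = [9, 4, 6]
r5 m[sprk→φ6] = [882, 864, 1944]
r5 m[cld→φ0] = [34992, 10584, 47628]
r5 m[cld→φ1] = [144, 96, 378]
r5 m[cld→φ2] = [31104, 14112, 55566]
r5 m[cld→φ7] = [139968, 42336, 37044]
r5 m[fog→φ2] = [1, 1, 1]
r5 m[rain→φ3] = [1, 1, 1]
r6 m[φ0→wet] = [333396, 238140, 174960]
r6 m[φ0→cld] = [8, 8, 7]
r6 m[φ1→slip] = [2646, 1890, 1296]
r6 m[φ1→cld] = [11664, 7938, 7938]
r6 m[φ2→cld] = [9, 6, 6]
r6 m[φ2→fog] = [155520, 333396, 111132]
r6 m[φ3→slip] = [6, 8, 8]
r6 m[φ3→rain] = [1049760, 3000564, 2000376]
r6 m[φ4→slip] = [63, 36, 54]
r6 m[φ4→sprk] = [333396, 124416, 279936]
r6 m[φ5→slip] = [3, 1, 3]
r6 m[φ6→sprk] = [9, 4, 6]
r6 m[φ7→cld] = [2, 2, 9]
r6 m[wet→φ0] = [1, 1, 1]
r6 m[slip→φ1] = [1134, 288, 1296]
r6 m[slip→φ3] = [500094, 68040, 209952]
r6 m[slip→φ4] = [47628, 15120, 31104]
r6 m[slip→φ5] = [1000188, 544320, 559872]
r6 m[sprk→φ4] = [9, 4, 6]
r6 m[sprk→φ6] = [333396, 124416, 279936]
r6 m[cld→φ0] = [209952, 95256, 428652]
r6 m[cld→φ1] = [144, 96, 378]
r6 m[cld→φ2] = [186624, 127008, 500094]
r6 m[cld→φ7] = [839808, 381024, 333396]
r6 m[fog→φ2] = [1, 1, 1]
r6 m[rain→φ3] = [1, 1, 1]
r7 m[φ0→wet] = [3000564, 2143260, 1049760]
r7 m[φ0→cld] = [8, 8, 7]
r7 m[φ1→slip] = [2646, 1890, 1296]
r7 m[φ1→cld] = [11664, 7938, 7938]
r7 m[φ2→cld] = [9, 6, 6]
r7 m[φ2→fog] = [933120, 3000564, 1000188]
r7 m[φ3→slip] = [6, 8, 8]
r7 m[φ3→rain] = [1049760, 3000564, 2000376]
r7 m[φ4→slip] = [63, 36, 54]
r7 m[φ4→sprk] = [333396, 124416, 279936]
r7 m[φ5→slip] = [3, 1, 3]
r7 m[φ6→sprk] = [9, 4, 6]
r7 m[φ7→cld] = [2, 2, 9]
r7 m[wet→φ0] = [1, 1, 1]
r7 m[slip→φ1] = [1134, 288, 1296]
r7 m[slip→φ3] = [500094, 68040, 209952]
r7 m[slip→φ4] = [47628, 15120, 31104]
r7 m[slip→φ5] = [1000188, 544320, 559872]
r7 m[sprk→φ4] = [9, 4, 6]
r7 m[sprk→φ6] = [333396, 124416, 279936]
r7 m[cld→φ0] = [209952, 95256, 428652]
r7 m[cld→φ1] = [144, 96, 378]
r7 m[cld→φ2] = [186624, 127008, 500094]
r7 m[cld→φ7] = [839808, 381024, 333396]
r7 m[fog→φ2] = [1, 1, 1]
r7 m[rain→φ3] = [1, 1, 1]
r8 m[φ0→wet] = [3000564, 2143260, 1049760]
r8 m[φ0→cld] = [8, 8, 7]
r8 m[φ1→slip] = [2646, 1890, 1296]
r8 m[φ1→cld] = [11664, 7938, 7938]
r8 m[φ2→cld] = [9, 6, 6]
r8 m[φ2→fog] = [933120, 3000564, 1000188]
r8 m[φ3→slip] = [6, 8, 8]
r8 m[φ3→rain] = [1049760, 3000564, 2000376]
r8 m[φ4→slip] = [63, 36, 54]
r8 m[φ4→sprk] = [333396, 124416, 279936]
r8 m[φ5→slip] = [3, 1, 3]
r8 m[φ6→sprk] = [9, 4, 6]
r8 m[φ7→cld] = [2, 2, 9]
r8 m[wet→φ0] = [1, 1, 1]
r8 m[slip→φ1] = [1134, 288, 1296]
r8 m[slip→φ3] = [500094, 68040, 209952]
r8 m[slip→φ4] = [47628, 15120, 31104]
r8 m[slip→φ5] = [1000188, 544320, 559872]
r8 m[sprk→φ4] = [9, 4, 6]
r8 m[sprk→φ6] = [333396, 124416, 279936]
r8 m[cld→φ0] = [209952, 95256, 428652]
r8 m[cld→φ1] = [144, 96, 378]
r8 m[cld→φ2] = [186624, 127008, 500094]
r8 m[cld→φ7] = [839808, 381024, 333396]
r8 m[fog→φ2] = [1, 1, 1]
r8 m[rain→φ3] = [1, 1, 1]
fixed point reached at round 8
traceback from wet: (wet=0, slip=0, sprk=0, cld=2, fog=1, rain=1), score=3000564

assignment: (wet=0, slip=0, sprk=0, cld=2, fog=1, rain=1); score = 3000564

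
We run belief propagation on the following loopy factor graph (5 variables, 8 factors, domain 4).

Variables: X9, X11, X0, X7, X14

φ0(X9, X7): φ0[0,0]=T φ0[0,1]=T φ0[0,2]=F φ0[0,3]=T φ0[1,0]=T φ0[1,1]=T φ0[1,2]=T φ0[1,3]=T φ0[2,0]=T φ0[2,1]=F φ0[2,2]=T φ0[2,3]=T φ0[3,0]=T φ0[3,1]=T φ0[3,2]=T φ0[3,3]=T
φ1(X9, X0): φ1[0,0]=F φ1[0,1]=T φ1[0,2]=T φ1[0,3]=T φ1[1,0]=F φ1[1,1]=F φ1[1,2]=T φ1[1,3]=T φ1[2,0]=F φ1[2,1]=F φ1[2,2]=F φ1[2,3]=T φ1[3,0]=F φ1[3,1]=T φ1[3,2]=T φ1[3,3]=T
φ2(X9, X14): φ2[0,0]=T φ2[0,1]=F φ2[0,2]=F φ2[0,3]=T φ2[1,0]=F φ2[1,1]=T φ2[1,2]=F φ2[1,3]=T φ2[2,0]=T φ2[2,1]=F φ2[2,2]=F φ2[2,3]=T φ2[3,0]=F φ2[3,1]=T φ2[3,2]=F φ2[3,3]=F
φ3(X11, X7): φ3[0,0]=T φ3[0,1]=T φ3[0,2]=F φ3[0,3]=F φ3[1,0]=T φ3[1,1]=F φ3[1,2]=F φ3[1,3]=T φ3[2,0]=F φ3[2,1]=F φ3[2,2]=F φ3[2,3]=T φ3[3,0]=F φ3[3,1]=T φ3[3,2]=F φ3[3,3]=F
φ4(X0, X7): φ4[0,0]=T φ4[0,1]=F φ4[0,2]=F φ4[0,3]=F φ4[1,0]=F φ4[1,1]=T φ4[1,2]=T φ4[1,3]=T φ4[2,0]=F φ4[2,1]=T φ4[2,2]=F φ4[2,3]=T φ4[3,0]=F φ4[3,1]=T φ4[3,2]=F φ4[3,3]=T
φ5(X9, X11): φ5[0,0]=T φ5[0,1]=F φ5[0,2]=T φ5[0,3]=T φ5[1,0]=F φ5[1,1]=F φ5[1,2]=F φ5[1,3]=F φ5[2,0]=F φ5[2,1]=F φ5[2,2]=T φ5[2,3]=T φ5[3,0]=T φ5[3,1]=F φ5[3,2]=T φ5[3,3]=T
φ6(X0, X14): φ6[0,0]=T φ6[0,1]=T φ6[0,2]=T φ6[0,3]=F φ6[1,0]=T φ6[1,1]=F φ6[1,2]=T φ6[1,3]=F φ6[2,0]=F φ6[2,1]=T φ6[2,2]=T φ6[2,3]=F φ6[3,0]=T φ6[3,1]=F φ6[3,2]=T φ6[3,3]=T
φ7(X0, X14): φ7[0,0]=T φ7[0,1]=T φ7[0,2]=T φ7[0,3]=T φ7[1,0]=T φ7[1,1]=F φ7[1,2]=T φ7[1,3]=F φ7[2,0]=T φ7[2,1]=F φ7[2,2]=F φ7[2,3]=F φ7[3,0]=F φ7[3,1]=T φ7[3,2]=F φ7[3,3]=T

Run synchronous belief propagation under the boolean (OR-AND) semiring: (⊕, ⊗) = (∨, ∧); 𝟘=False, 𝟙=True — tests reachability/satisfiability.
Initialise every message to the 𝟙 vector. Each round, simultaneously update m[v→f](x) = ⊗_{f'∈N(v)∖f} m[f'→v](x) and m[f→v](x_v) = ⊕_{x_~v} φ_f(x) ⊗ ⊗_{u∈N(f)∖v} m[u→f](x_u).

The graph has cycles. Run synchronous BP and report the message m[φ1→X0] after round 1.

init: all messages = 𝟙 over 4 values
r1 m[φ0→X9] = [T, T, T, T]
r1 m[φ0→X7] = [T, T, T, T]
r1 m[φ1→X9] = [T, T, T, T]
r1 m[φ1→X0] = [F, T, T, T]
r1 m[φ2→X9] = [T, T, T, T]
r1 m[φ2→X14] = [T, T, F, T]
r1 m[φ3→X11] = [T, T, T, T]
r1 m[φ3→X7] = [T, T, F, T]
r1 m[φ4→X0] = [T, T, T, T]
r1 m[φ4→X7] = [T, T, T, T]
r1 m[φ5→X9] = [T, F, T, T]
r1 m[φ5→X11] = [T, F, T, T]
r1 m[φ6→X0] = [T, T, T, T]
r1 m[φ6→X14] = [T, T, T, T]
r1 m[φ7→X0] = [T, T, T, T]
r1 m[φ7→X14] = [T, T, T, T]
r1 m[X9→φ0] = [T, T, T, T]
r1 m[X9→φ1] = [T, T, T, T]
r1 m[X9→φ2] = [T, T, T, T]
r1 m[X9→φ5] = [T, T, T, T]
r1 m[X11→φ3] = [T, T, T, T]
r1 m[X11→φ5] = [T, T, T, T]
r1 m[X0→φ1] = [T, T, T, T]
r1 m[X0→φ4] = [T, T, T, T]
r1 m[X0→φ6] = [T, T, T, T]
r1 m[X0→φ7] = [T, T, T, T]
r1 m[X7→φ0] = [T, T, T, T]
r1 m[X7→φ3] = [T, T, T, T]
r1 m[X7→φ4] = [T, T, T, T]
r1 m[X14→φ2] = [T, T, T, T]
r1 m[X14→φ6] = [T, T, T, T]
r1 m[X14→φ7] = [T, T, T, T]

message @ round 1 = [F, T, T, T]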